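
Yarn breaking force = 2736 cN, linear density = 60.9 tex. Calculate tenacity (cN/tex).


Formula: Tenacity = Breaking force / Linear density
Tenacity = 2736 cN / 60.9 tex
Tenacity = 44.93 cN/tex

44.93 cN/tex


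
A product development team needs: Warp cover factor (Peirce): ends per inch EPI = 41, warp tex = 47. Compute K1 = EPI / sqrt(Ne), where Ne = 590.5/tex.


Formula: K1 = EPI / sqrt(Ne), with Ne = 590.5 / tex_warp
Step 1: Ne = 590.5 / 47 = 12.564
Step 2: sqrt(Ne) = sqrt(12.564) = 3.5446
Step 3: K1 = 41 / 3.5446 = 11.6

11.6


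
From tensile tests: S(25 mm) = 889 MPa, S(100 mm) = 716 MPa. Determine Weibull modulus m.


Formula: m = ln(L1/L2) / ln(S2/S1)
Step 1: ln(L1/L2) = ln(25/100) = -1.38629
Step 2: S2/S1 = 716/889 = 0.8054
Step 3: ln(S2/S1) = ln(0.8054) = -0.21642
Step 4: m = -1.38629 / -0.21642 = 6.41

6.41 (Weibull m)


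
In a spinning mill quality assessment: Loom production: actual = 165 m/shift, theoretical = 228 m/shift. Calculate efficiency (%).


Formula: Efficiency% = (Actual output / Theoretical output) * 100
Efficiency% = (165 / 228) * 100
Efficiency% = 0.723684 * 100 = 72.3684% ≈ 72.4%

72.4%


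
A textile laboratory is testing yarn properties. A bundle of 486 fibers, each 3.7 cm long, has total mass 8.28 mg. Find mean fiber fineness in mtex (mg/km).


Formula: fineness (mtex) = mass (mg) / total length (km) = (mass_mg / total_length_m) * 1000
Step 1: Convert fiber length: 3.7 cm = 0.037 m
Step 2: Total fiber length = 486 * 0.037 = 17.982 m
Step 3: Linear density = 8.28 mg / 17.982 m = 0.4605 mg/m
Step 4: fineness = 0.4605 * 1000 = 460.5 mtex

460.5 mtex


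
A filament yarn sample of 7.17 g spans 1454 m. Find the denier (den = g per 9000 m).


Formula: den = (mass_g / length_m) * 9000
Substituting: den = (7.17 / 1454) * 9000
Intermediate: 7.17 / 1454 = 0.00493122 g/m
den = 0.00493122 * 9000 = 44.4 denier

44.4 denier


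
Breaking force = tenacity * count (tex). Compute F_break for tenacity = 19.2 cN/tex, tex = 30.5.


Formula: Breaking force = Tenacity * Linear density
F = 19.2 cN/tex * 30.5 tex
F = 585.60 cN

585.60 cN


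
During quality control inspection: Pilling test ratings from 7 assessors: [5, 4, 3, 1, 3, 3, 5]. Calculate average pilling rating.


Formula: Mean = sum / count
Sum = 5 + 4 + 3 + 1 + 3 + 3 + 5 = 24
Mean = 24 / 7 = 3.4

3.4


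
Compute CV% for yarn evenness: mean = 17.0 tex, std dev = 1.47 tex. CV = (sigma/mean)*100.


Formula: CV% = (standard deviation / mean) * 100
Step 1: Ratio = 1.47 / 17.0 = 0.086471
Step 2: CV% = 0.086471 * 100 = 8.6471% ≈ 8.6%

8.6%


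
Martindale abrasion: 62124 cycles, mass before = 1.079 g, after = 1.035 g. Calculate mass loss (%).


Formula: Mass loss% = ((m_before - m_after) / m_before) * 100
Step 1: Mass loss = 1.079 - 1.035 = 0.044 g
Step 2: Ratio = 0.044 / 1.079 = 0.0407785
Step 3: Mass loss% = 0.0407785 * 100 = 4.07785% ≈ 4.08%

4.08%


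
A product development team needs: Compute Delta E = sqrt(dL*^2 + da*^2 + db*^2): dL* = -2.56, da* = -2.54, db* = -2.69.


Formula: Delta E = sqrt(dL*^2 + da*^2 + db*^2)
Step 1: dL*^2 = (-2.56)^2 = 6.5536
Step 2: da*^2 = (-2.54)^2 = 6.4516
Step 3: db*^2 = (-2.69)^2 = 7.2361
Step 4: Sum = 6.5536 + 6.4516 + 7.2361 = 20.2413
Step 5: Delta E = sqrt(20.2413) = 4.5

4.5 Delta E


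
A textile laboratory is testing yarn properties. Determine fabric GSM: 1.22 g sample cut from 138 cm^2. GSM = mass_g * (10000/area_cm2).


Formula: GSM = mass_g / area_m2
Step 1: Convert area: 138 cm^2 = 138 / 10000 = 0.0138 m^2
Step 2: GSM = 1.22 g / 0.0138 m^2 = 88.4 g/m^2

88.4 g/m^2


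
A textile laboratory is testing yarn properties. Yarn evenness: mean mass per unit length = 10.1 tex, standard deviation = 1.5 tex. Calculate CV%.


Formula: CV% = (standard deviation / mean) * 100
Step 1: Ratio = 1.5 / 10.1 = 0.148515
Step 2: CV% = 0.148515 * 100 = 14.8515% ≈ 14.9%

14.9%


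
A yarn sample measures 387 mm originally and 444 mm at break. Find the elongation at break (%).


Formula: Elongation (%) = ((L_break - L0) / L0) * 100
Step 1: Extension = 444 - 387 = 57 mm
Step 2: Elongation = (57 / 387) * 100
Step 3: Elongation = 0.147287 * 100 = 14.7287% ≈ 14.7%

14.7%


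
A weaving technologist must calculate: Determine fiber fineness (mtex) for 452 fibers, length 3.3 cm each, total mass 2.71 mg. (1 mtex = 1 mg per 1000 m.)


Formula: fineness (mtex) = mass (mg) / total length (km) = (mass_mg / total_length_m) * 1000
Step 1: Convert fiber length: 3.3 cm = 0.033 m
Step 2: Total fiber length = 452 * 0.033 = 14.916 m
Step 3: Linear density = 2.71 mg / 14.916 m = 0.1817 mg/m
Step 4: fineness = 0.1817 * 1000 = 181.7 mtex

181.7 mtex


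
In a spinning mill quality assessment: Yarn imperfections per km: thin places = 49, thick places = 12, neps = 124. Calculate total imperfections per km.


Formula: Total = thin places + thick places + neps
Total = 49 + 12 + 124
Total = 185 imperfections/km

185 imperfections/km


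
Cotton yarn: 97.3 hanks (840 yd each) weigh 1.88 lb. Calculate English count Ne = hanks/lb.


Formula: Ne = hanks / mass_lb
Substituting: Ne = 97.3 / 1.88
Ne = 51.8

51.8 Ne


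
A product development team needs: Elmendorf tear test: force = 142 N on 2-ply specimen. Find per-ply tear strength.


Formula: Per-ply strength = Total force / Number of plies
Per-ply = 142 N / 2
Per-ply = 71 N

71 N


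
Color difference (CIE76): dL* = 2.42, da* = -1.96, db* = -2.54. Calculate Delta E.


Formula: Delta E = sqrt(dL*^2 + da*^2 + db*^2)
Step 1: dL*^2 = 2.42^2 = 5.8564
Step 2: da*^2 = (-1.96)^2 = 3.8416
Step 3: db*^2 = (-2.54)^2 = 6.4516
Step 4: Sum = 5.8564 + 3.8416 + 6.4516 = 16.1496
Step 5: Delta E = sqrt(16.1496) = 4.02

4.02 Delta E


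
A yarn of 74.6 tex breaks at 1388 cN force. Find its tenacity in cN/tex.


Formula: Tenacity = Breaking force / Linear density
Tenacity = 1388 cN / 74.6 tex
Tenacity = 18.61 cN/tex

18.61 cN/tex


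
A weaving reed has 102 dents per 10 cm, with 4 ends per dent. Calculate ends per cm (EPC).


Formula: EPC = (dents per 10 cm * ends per dent) / 10
Step 1: Total ends per 10 cm = 102 * 4 = 408
Step 2: EPC = 408 / 10 = 40.8 ends/cm

40.8 ends/cm


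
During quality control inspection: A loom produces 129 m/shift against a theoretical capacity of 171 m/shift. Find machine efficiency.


Formula: Efficiency% = (Actual output / Theoretical output) * 100
Efficiency% = (129 / 171) * 100
Efficiency% = 0.754386 * 100 = 75.4386% ≈ 75.4%

75.4%


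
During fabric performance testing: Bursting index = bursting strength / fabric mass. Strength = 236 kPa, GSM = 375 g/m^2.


Formula: Bursting Index = Bursting Strength / Fabric GSM
BI = 236 kPa / 375 g/m^2
BI = 0.629 kPa/(g/m^2)

0.629 kPa/(g/m^2)


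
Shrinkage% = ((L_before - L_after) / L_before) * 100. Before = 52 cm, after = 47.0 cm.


Formula: Shrinkage% = ((L_before - L_after) / L_before) * 100
Step 1: Shrinkage = 52 - 47.0 = 5.0 cm
Step 2: Shrinkage% = (5.0 / 52) * 100
Step 3: Shrinkage% = 0.096154 * 100 = 9.6154% ≈ 9.6%

9.6%


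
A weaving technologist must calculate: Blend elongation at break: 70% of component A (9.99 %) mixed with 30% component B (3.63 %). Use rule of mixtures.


Formula: Blend property = (fraction_A * property_A) + (fraction_B * property_B)
Step 1: Contribution A = 70/100 * 9.99 % = 6.993 %
Step 2: Contribution B = 30/100 * 3.63 % = 1.089 %
Step 3: Blend elongation at break = 6.993 + 1.089 = 8.082 %

8.082 %


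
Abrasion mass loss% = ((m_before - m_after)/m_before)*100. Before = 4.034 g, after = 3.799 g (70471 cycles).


Formula: Mass loss% = ((m_before - m_after) / m_before) * 100
Step 1: Mass loss = 4.034 - 3.799 = 0.235 g
Step 2: Ratio = 0.235 / 4.034 = 0.0582548
Step 3: Mass loss% = 0.0582548 * 100 = 5.82548% ≈ 5.83%

5.83%


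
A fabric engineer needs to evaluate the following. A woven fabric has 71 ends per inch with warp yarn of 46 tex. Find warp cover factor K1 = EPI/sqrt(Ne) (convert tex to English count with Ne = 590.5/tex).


Formula: K1 = EPI / sqrt(Ne), with Ne = 590.5 / tex_warp
Step 1: Ne = 590.5 / 46 = 12.837
Step 2: sqrt(Ne) = sqrt(12.837) = 3.5829
Step 3: K1 = 71 / 3.5829 = 19.8

19.8


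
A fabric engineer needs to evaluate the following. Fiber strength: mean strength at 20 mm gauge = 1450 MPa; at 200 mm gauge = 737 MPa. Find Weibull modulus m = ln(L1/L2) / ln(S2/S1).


Formula: m = ln(L1/L2) / ln(S2/S1)
Step 1: ln(L1/L2) = ln(20/200) = -2.30259
Step 2: S2/S1 = 737/1450 = 0.50828
Step 3: ln(S2/S1) = ln(0.50828) = -0.67672
Step 4: m = -2.30259 / -0.67672 = 3.40

3.40 (Weibull m)


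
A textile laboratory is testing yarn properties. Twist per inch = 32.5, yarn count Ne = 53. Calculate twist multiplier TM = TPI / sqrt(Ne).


Formula: TM = TPI / sqrt(Ne)
Step 1: sqrt(Ne) = sqrt(53) = 7.2801
Step 2: TM = 32.5 / 7.2801 = 4.46

4.46 TM


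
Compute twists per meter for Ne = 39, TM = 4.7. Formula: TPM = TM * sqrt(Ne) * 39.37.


Formula: TPM = TM * sqrt(Ne) * 39.37
Step 1: sqrt(Ne) = sqrt(39) = 6.245
Step 2: TM * sqrt(Ne) = 4.7 * 6.245 = 29.3515
Step 3: TPM = 29.3515 * 39.37 = 1156 twists/m

1156 twists/m


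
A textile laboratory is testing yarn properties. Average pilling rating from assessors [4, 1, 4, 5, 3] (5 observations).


Formula: Mean = sum / count
Sum = 4 + 1 + 4 + 5 + 3 = 17
Mean = 17 / 5 = 3.4

3.4


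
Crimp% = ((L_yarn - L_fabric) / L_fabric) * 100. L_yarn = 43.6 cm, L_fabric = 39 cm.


Formula: Crimp% = ((L_yarn - L_fabric) / L_fabric) * 100
Step 1: Extension = 43.6 - 39 = 4.6 cm
Step 2: Crimp% = (4.6 / 39) * 100
Step 3: Crimp% = 0.117949 * 100 = 11.7949% ≈ 11.8%

11.8%


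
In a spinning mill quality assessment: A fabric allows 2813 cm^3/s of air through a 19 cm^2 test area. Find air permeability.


Formula: Air Permeability = Airflow / Test Area
AP = 2813 cm^3/s / 19 cm^2
AP = 148.1 cm^3/s/cm^2

148.1 cm^3/s/cm^2


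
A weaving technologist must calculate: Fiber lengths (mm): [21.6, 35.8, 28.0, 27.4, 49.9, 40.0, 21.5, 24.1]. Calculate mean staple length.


Formula: Mean = sum of lengths / count
Sum = 21.6 + 35.8 + 28.0 + 27.4 + 49.9 + 40.0 + 21.5 + 24.1
Sum = 248.3 mm
Mean = 248.3 / 8 = 31.04 mm

31.04 mm


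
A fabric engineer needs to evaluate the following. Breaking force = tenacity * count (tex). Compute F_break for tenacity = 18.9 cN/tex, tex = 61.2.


Formula: Breaking force = Tenacity * Linear density
F = 18.9 cN/tex * 61.2 tex
F = 1156.68 cN

1156.68 cN


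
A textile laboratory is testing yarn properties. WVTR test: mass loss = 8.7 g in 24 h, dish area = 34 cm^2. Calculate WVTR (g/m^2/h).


Formula: WVTR = mass_loss / (area * time)
Step 1: Convert area: 34 cm^2 = 0.0034 m^2
Step 2: WVTR = 8.7 g / (0.0034 m^2 * 24 h)
Step 3: WVTR = 8.7 / 0.0816 = 106.6 g/m^2/h

106.6 g/m^2/h


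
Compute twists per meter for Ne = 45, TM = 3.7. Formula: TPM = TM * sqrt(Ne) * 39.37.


Formula: TPM = TM * sqrt(Ne) * 39.37
Step 1: sqrt(Ne) = sqrt(45) = 6.7082
Step 2: TM * sqrt(Ne) = 3.7 * 6.7082 = 24.8203
Step 3: TPM = 24.8203 * 39.37 = 977 twists/m

977 twists/m


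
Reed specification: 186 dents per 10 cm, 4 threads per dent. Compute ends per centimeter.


Formula: EPC = (dents per 10 cm * ends per dent) / 10
Step 1: Total ends per 10 cm = 186 * 4 = 744
Step 2: EPC = 744 / 10 = 74.4 ends/cm

74.4 ends/cm


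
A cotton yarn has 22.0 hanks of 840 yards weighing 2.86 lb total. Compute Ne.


Formula: Ne = hanks / mass_lb
Substituting: Ne = 22.0 / 2.86
Ne = 7.7

7.7 Ne


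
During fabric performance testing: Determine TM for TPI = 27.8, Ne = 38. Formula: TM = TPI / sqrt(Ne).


Formula: TM = TPI / sqrt(Ne)
Step 1: sqrt(Ne) = sqrt(38) = 6.1644
Step 2: TM = 27.8 / 6.1644 = 4.51

4.51 TM


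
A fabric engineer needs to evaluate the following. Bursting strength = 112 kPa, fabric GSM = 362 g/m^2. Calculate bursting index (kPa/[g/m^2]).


Formula: Bursting Index = Bursting Strength / Fabric GSM
BI = 112 kPa / 362 g/m^2
BI = 0.309 kPa/(g/m^2)

0.309 kPa/(g/m^2)


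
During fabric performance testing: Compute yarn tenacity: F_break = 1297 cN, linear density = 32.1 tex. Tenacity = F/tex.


Formula: Tenacity = Breaking force / Linear density
Tenacity = 1297 cN / 32.1 tex
Tenacity = 40.40 cN/tex

40.40 cN/tex


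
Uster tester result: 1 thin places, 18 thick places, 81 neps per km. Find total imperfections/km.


Formula: Total = thin places + thick places + neps
Total = 1 + 18 + 81
Total = 100 imperfections/km

100 imperfections/km


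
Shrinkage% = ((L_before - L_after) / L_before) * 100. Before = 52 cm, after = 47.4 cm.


Formula: Shrinkage% = ((L_before - L_after) / L_before) * 100
Step 1: Shrinkage = 52 - 47.4 = 4.6 cm
Step 2: Shrinkage% = (4.6 / 52) * 100
Step 3: Shrinkage% = 0.088462 * 100 = 8.8462% ≈ 8.8%

8.8%


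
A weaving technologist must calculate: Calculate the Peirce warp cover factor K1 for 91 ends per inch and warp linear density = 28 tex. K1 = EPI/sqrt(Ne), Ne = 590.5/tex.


Formula: K1 = EPI / sqrt(Ne), with Ne = 590.5 / tex_warp
Step 1: Ne = 590.5 / 28 = 21.089
Step 2: sqrt(Ne) = sqrt(21.089) = 4.5923
Step 3: K1 = 91 / 4.5923 = 19.8

19.8


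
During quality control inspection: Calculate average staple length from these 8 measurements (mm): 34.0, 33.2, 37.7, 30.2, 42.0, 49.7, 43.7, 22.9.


Formula: Mean = sum of lengths / count
Sum = 34.0 + 33.2 + 37.7 + 30.2 + 42.0 + 49.7 + 43.7 + 22.9
Sum = 293.4 mm
Mean = 293.4 / 8 = 36.68 mm

36.68 mm


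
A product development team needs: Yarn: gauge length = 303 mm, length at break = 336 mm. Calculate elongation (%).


Formula: Elongation (%) = ((L_break - L0) / L0) * 100
Step 1: Extension = 336 - 303 = 33 mm
Step 2: Elongation = (33 / 303) * 100
Step 3: Elongation = 0.108911 * 100 = 10.8911% ≈ 10.9%

10.9%


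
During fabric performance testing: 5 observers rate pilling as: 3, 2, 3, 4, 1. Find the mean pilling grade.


Formula: Mean = sum / count
Sum = 3 + 2 + 3 + 4 + 1 = 13
Mean = 13 / 5 = 2.6

2.6


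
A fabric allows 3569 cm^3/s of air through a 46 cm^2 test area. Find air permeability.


Formula: Air Permeability = Airflow / Test Area
AP = 3569 cm^3/s / 46 cm^2
AP = 77.6 cm^3/s/cm^2

77.6 cm^3/s/cm^2


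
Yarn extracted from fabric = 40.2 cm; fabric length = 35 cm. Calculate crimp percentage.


Formula: Crimp% = ((L_yarn - L_fabric) / L_fabric) * 100
Step 1: Extension = 40.2 - 35 = 5.2 cm
Step 2: Crimp% = (5.2 / 35) * 100
Step 3: Crimp% = 0.148571 * 100 = 14.8571% ≈ 14.9%

14.9%


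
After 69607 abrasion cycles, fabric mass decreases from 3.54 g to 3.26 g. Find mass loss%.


Formula: Mass loss% = ((m_before - m_after) / m_before) * 100
Step 1: Mass loss = 3.54 - 3.26 = 0.28 g
Step 2: Ratio = 0.28 / 3.54 = 0.079096
Step 3: Mass loss% = 0.079096 * 100 = 7.9096% ≈ 7.91%

7.91%


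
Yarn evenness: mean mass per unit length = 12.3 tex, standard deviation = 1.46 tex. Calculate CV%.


Formula: CV% = (standard deviation / mean) * 100
Step 1: Ratio = 1.46 / 12.3 = 0.118699
Step 2: CV% = 0.118699 * 100 = 11.8699% ≈ 11.9%

11.9%


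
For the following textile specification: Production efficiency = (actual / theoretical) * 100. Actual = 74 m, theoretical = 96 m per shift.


Formula: Efficiency% = (Actual output / Theoretical output) * 100
Efficiency% = (74 / 96) * 100
Efficiency% = 0.770833 * 100 = 77.0833% ≈ 77.1%

77.1%


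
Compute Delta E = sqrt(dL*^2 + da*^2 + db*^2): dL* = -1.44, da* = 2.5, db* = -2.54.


Formula: Delta E = sqrt(dL*^2 + da*^2 + db*^2)
Step 1: dL*^2 = (-1.44)^2 = 2.0736
Step 2: da*^2 = 2.5^2 = 6.25
Step 3: db*^2 = (-2.54)^2 = 6.4516
Step 4: Sum = 2.0736 + 6.25 + 6.4516 = 14.7752
Step 5: Delta E = sqrt(14.7752) = 3.84

3.84 Delta E


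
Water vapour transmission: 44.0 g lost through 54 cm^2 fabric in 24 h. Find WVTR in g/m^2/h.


Formula: WVTR = mass_loss / (area * time)
Step 1: Convert area: 54 cm^2 = 0.0054 m^2
Step 2: WVTR = 44.0 g / (0.0054 m^2 * 24 h)
Step 3: WVTR = 44.0 / 0.1296 = 339.5 g/m^2/h

339.5 g/m^2/h


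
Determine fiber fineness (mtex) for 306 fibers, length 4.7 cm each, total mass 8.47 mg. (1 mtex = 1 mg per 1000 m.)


Formula: fineness (mtex) = mass (mg) / total length (km) = (mass_mg / total_length_m) * 1000
Step 1: Convert fiber length: 4.7 cm = 0.047 m
Step 2: Total fiber length = 306 * 0.047 = 14.382 m
Step 3: Linear density = 8.47 mg / 14.382 m = 0.5889 mg/m
Step 4: fineness = 0.5889 * 1000 = 588.9 mtex

588.9 mtex


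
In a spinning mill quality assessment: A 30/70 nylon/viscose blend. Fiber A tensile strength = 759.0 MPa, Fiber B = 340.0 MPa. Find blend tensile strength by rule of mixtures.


Formula: Blend property = (fraction_A * property_A) + (fraction_B * property_B)
Step 1: Contribution A = 30/100 * 759.0 MPa = 227.7 MPa
Step 2: Contribution B = 70/100 * 340.0 MPa = 238.0 MPa
Step 3: Blend tensile strength = 227.7 + 238.0 = 465.7 MPa

465.7 MPa


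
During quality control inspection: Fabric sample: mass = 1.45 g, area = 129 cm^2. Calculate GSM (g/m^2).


Formula: GSM = mass_g / area_m2
Step 1: Convert area: 129 cm^2 = 129 / 10000 = 0.0129 m^2
Step 2: GSM = 1.45 g / 0.0129 m^2 = 112.4 g/m^2

112.4 g/m^2


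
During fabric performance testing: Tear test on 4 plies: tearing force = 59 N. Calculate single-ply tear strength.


Formula: Per-ply strength = Total force / Number of plies
Per-ply = 59 N / 4
Per-ply = 14.75 N

14.75 N


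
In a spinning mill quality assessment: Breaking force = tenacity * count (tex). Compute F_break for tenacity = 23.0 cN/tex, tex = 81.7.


Formula: Breaking force = Tenacity * Linear density
F = 23.0 cN/tex * 81.7 tex
F = 1879.10 cN

1879.10 cN


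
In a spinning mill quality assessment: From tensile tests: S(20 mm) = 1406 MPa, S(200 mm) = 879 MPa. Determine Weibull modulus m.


Formula: m = ln(L1/L2) / ln(S2/S1)
Step 1: ln(L1/L2) = ln(20/200) = -2.30259
Step 2: S2/S1 = 879/1406 = 0.62518
Step 3: ln(S2/S1) = ln(0.62518) = -0.46972
Step 4: m = -2.30259 / -0.46972 = 4.90

4.90 (Weibull m)


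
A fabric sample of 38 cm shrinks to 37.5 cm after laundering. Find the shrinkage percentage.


Formula: Shrinkage% = ((L_before - L_after) / L_before) * 100
Step 1: Shrinkage = 38 - 37.5 = 0.5 cm
Step 2: Shrinkage% = (0.5 / 38) * 100
Step 3: Shrinkage% = 0.013158 * 100 = 1.3158% ≈ 1.3%

1.3%


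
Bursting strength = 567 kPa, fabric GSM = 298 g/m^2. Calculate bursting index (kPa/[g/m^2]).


Formula: Bursting Index = Bursting Strength / Fabric GSM
BI = 567 kPa / 298 g/m^2
BI = 1.903 kPa/(g/m^2)

1.903 kPa/(g/m^2)


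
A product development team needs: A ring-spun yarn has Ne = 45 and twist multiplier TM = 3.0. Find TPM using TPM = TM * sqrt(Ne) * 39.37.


Formula: TPM = TM * sqrt(Ne) * 39.37
Step 1: sqrt(Ne) = sqrt(45) = 6.7082
Step 2: TM * sqrt(Ne) = 3.0 * 6.7082 = 20.1246
Step 3: TPM = 20.1246 * 39.37 = 792 twists/m

792 twists/m


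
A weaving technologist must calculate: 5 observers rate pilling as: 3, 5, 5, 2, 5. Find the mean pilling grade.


Formula: Mean = sum / count
Sum = 3 + 5 + 5 + 2 + 5 = 20
Mean = 20 / 5 = 4.0

4.0


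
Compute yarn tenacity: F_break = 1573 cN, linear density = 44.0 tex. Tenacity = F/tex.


Formula: Tenacity = Breaking force / Linear density
Tenacity = 1573 cN / 44.0 tex
Tenacity = 35.75 cN/tex

35.75 cN/tex


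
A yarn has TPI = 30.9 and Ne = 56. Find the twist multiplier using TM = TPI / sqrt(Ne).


Formula: TM = TPI / sqrt(Ne)
Step 1: sqrt(Ne) = sqrt(56) = 7.4833
Step 2: TM = 30.9 / 7.4833 = 4.13

4.13 TM


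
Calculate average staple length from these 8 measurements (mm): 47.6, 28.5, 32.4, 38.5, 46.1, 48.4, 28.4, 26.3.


Formula: Mean = sum of lengths / count
Sum = 47.6 + 28.5 + 32.4 + 38.5 + 46.1 + 48.4 + 28.4 + 26.3
Sum = 296.2 mm
Mean = 296.2 / 8 = 37.03 mm

37.03 mm


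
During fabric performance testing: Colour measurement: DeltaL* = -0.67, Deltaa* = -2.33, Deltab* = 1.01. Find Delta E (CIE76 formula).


Formula: Delta E = sqrt(dL*^2 + da*^2 + db*^2)
Step 1: dL*^2 = (-0.67)^2 = 0.4489
Step 2: da*^2 = (-2.33)^2 = 5.4289
Step 3: db*^2 = 1.01^2 = 1.0201
Step 4: Sum = 0.4489 + 5.4289 + 1.0201 = 6.8979
Step 5: Delta E = sqrt(6.8979) = 2.63

2.63 Delta E


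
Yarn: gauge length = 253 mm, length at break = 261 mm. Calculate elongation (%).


Formula: Elongation (%) = ((L_break - L0) / L0) * 100
Step 1: Extension = 261 - 253 = 8 mm
Step 2: Elongation = (8 / 253) * 100
Step 3: Elongation = 0.031621 * 100 = 3.1621% ≈ 3.2%

3.2%


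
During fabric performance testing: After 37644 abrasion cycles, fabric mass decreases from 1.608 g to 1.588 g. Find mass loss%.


Formula: Mass loss% = ((m_before - m_after) / m_before) * 100
Step 1: Mass loss = 1.608 - 1.588 = 0.02 g
Step 2: Ratio = 0.02 / 1.608 = 0.0124378
Step 3: Mass loss% = 0.0124378 * 100 = 1.24378% ≈ 1.24%

1.24%


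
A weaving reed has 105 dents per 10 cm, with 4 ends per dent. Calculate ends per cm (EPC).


Formula: EPC = (dents per 10 cm * ends per dent) / 10
Step 1: Total ends per 10 cm = 105 * 4 = 420
Step 2: EPC = 420 / 10 = 42.0 ends/cm

42.0 ends/cm


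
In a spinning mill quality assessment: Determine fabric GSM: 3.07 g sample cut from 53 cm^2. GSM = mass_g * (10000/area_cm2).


Formula: GSM = mass_g / area_m2
Step 1: Convert area: 53 cm^2 = 53 / 10000 = 0.0053 m^2
Step 2: GSM = 3.07 g / 0.0053 m^2 = 579.2 g/m^2

579.2 g/m^2


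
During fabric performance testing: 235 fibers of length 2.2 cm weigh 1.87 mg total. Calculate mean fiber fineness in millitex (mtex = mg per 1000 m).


Formula: fineness (mtex) = mass (mg) / total length (km) = (mass_mg / total_length_m) * 1000
Step 1: Convert fiber length: 2.2 cm = 0.022 m
Step 2: Total fiber length = 235 * 0.022 = 5.17 m
Step 3: Linear density = 1.87 mg / 5.17 m = 0.3617 mg/m
Step 4: fineness = 0.3617 * 1000 = 361.7 mtex

361.7 mtex


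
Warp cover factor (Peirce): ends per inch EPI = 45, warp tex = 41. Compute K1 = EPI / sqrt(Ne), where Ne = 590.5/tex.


Formula: K1 = EPI / sqrt(Ne), with Ne = 590.5 / tex_warp
Step 1: Ne = 590.5 / 41 = 14.402
Step 2: sqrt(Ne) = sqrt(14.402) = 3.795
Step 3: K1 = 45 / 3.795 = 11.9

11.9


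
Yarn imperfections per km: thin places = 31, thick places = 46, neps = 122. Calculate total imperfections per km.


Formula: Total = thin places + thick places + neps
Total = 31 + 46 + 122
Total = 199 imperfections/km

199 imperfections/km


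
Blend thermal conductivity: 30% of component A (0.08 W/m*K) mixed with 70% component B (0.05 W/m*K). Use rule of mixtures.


Formula: Blend property = (fraction_A * property_A) + (fraction_B * property_B)
Step 1: Contribution A = 30/100 * 0.08 W/m*K = 0.024 W/m*K
Step 2: Contribution B = 70/100 * 0.05 W/m*K = 0.035 W/m*K
Step 3: Blend thermal conductivity = 0.024 + 0.035 = 0.059 W/m*K

0.059 W/m*K


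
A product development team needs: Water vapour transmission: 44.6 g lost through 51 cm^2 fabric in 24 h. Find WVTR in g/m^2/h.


Formula: WVTR = mass_loss / (area * time)
Step 1: Convert area: 51 cm^2 = 0.0051 m^2
Step 2: WVTR = 44.6 g / (0.0051 m^2 * 24 h)
Step 3: WVTR = 44.6 / 0.1224 = 364.4 g/m^2/h

364.4 g/m^2/h


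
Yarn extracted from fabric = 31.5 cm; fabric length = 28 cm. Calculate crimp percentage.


Formula: Crimp% = ((L_yarn - L_fabric) / L_fabric) * 100
Step 1: Extension = 31.5 - 28 = 3.5 cm
Step 2: Crimp% = (3.5 / 28) * 100
Step 3: Crimp% = 0.125 * 100 = 12.5%

12.5%


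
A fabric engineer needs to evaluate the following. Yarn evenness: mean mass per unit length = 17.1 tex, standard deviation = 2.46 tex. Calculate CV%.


Formula: CV% = (standard deviation / mean) * 100
Step 1: Ratio = 2.46 / 17.1 = 0.14386
Step 2: CV% = 0.14386 * 100 = 14.386% ≈ 14.4%

14.4%


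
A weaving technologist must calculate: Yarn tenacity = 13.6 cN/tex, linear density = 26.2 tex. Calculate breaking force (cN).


Formula: Breaking force = Tenacity * Linear density
F = 13.6 cN/tex * 26.2 tex
F = 356.32 cN

356.32 cN


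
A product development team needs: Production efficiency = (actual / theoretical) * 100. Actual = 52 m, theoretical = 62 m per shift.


Formula: Efficiency% = (Actual output / Theoretical output) * 100
Efficiency% = (52 / 62) * 100
Efficiency% = 0.83871 * 100 = 83.871% ≈ 83.9%

83.9%


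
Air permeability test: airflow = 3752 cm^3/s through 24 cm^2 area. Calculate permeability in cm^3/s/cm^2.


Formula: Air Permeability = Airflow / Test Area
AP = 3752 cm^3/s / 24 cm^2
AP = 156.3 cm^3/s/cm^2

156.3 cm^3/s/cm^2


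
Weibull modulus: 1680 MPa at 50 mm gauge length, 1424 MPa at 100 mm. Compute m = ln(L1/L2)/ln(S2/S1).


Formula: m = ln(L1/L2) / ln(S2/S1)
Step 1: ln(L1/L2) = ln(50/100) = -0.69315
Step 2: S2/S1 = 1424/1680 = 0.84762
Step 3: ln(S2/S1) = ln(0.84762) = -0.16532
Step 4: m = -0.69315 / -0.16532 = 4.19

4.19 (Weibull m)


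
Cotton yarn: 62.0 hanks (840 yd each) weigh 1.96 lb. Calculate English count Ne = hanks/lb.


Formula: Ne = hanks / mass_lb
Substituting: Ne = 62.0 / 1.96
Ne = 31.6

31.6 Ne


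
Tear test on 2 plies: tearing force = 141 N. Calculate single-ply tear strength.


Formula: Per-ply strength = Total force / Number of plies
Per-ply = 141 N / 2
Per-ply = 70.5 N

70.5 N


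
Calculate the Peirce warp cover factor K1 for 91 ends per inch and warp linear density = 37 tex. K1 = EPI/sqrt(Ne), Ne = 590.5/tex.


Formula: K1 = EPI / sqrt(Ne), with Ne = 590.5 / tex_warp
Step 1: Ne = 590.5 / 37 = 15.959
Step 2: sqrt(Ne) = sqrt(15.959) = 3.9949
Step 3: K1 = 91 / 3.9949 = 22.8

22.8


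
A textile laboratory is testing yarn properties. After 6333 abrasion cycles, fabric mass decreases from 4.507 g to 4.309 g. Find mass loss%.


Formula: Mass loss% = ((m_before - m_after) / m_before) * 100
Step 1: Mass loss = 4.507 - 4.309 = 0.198 g
Step 2: Ratio = 0.198 / 4.507 = 0.0439317
Step 3: Mass loss% = 0.0439317 * 100 = 4.39317% ≈ 4.39%

4.39%


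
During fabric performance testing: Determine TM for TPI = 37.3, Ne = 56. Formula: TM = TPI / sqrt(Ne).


Formula: TM = TPI / sqrt(Ne)
Step 1: sqrt(Ne) = sqrt(56) = 7.4833
Step 2: TM = 37.3 / 7.4833 = 4.98

4.98 TM


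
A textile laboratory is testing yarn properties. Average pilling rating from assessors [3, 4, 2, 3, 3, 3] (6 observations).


Formula: Mean = sum / count
Sum = 3 + 4 + 2 + 3 + 3 + 3 = 18
Mean = 18 / 6 = 3.0

3.0


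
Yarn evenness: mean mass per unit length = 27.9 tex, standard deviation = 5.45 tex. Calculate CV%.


Formula: CV% = (standard deviation / mean) * 100
Step 1: Ratio = 5.45 / 27.9 = 0.195341
Step 2: CV% = 0.195341 * 100 = 19.5341% ≈ 19.5%

19.5%


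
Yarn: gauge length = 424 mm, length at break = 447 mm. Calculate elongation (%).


Formula: Elongation (%) = ((L_break - L0) / L0) * 100
Step 1: Extension = 447 - 424 = 23 mm
Step 2: Elongation = (23 / 424) * 100
Step 3: Elongation = 0.054245 * 100 = 5.4245% ≈ 5.4%

5.4%


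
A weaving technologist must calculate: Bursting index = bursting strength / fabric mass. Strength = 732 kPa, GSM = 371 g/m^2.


Formula: Bursting Index = Bursting Strength / Fabric GSM
BI = 732 kPa / 371 g/m^2
BI = 1.973 kPa/(g/m^2)

1.973 kPa/(g/m^2)


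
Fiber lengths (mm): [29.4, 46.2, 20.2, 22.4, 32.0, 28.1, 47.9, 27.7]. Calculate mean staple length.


Formula: Mean = sum of lengths / count
Sum = 29.4 + 46.2 + 20.2 + 22.4 + 32.0 + 28.1 + 47.9 + 27.7
Sum = 253.9 mm
Mean = 253.9 / 8 = 31.74 mm

31.74 mm


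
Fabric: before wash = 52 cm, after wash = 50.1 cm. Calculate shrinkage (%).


Formula: Shrinkage% = ((L_before - L_after) / L_before) * 100
Step 1: Shrinkage = 52 - 50.1 = 1.9 cm
Step 2: Shrinkage% = (1.9 / 52) * 100
Step 3: Shrinkage% = 0.036538 * 100 = 3.6538% ≈ 3.7%

3.7%


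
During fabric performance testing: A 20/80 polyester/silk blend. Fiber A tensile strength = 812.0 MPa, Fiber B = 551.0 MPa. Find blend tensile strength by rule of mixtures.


Formula: Blend property = (fraction_A * property_A) + (fraction_B * property_B)
Step 1: Contribution A = 20/100 * 812.0 MPa = 162.4 MPa
Step 2: Contribution B = 80/100 * 551.0 MPa = 440.8 MPa
Step 3: Blend tensile strength = 162.4 + 440.8 = 603.2 MPa

603.2 MPa


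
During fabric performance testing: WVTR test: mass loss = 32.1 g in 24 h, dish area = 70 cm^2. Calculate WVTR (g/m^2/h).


Formula: WVTR = mass_loss / (area * time)
Step 1: Convert area: 70 cm^2 = 0.007 m^2
Step 2: WVTR = 32.1 g / (0.007 m^2 * 24 h)
Step 3: WVTR = 32.1 / 0.168 = 191.1 g/m^2/h

191.1 g/m^2/h


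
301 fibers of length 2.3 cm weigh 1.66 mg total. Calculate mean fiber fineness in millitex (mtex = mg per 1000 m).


Formula: fineness (mtex) = mass (mg) / total length (km) = (mass_mg / total_length_m) * 1000
Step 1: Convert fiber length: 2.3 cm = 0.023 m
Step 2: Total fiber length = 301 * 0.023 = 6.923 m
Step 3: Linear density = 1.66 mg / 6.923 m = 0.2398 mg/m
Step 4: fineness = 0.2398 * 1000 = 239.8 mtex

239.8 mtex


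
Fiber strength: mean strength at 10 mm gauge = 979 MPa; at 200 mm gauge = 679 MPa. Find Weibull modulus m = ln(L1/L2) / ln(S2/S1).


Formula: m = ln(L1/L2) / ln(S2/S1)
Step 1: ln(L1/L2) = ln(10/200) = -2.99573
Step 2: S2/S1 = 679/979 = 0.69356
Step 3: ln(S2/S1) = ln(0.69356) = -0.36592
Step 4: m = -2.99573 / -0.36592 = 8.19

8.19 (Weibull m)


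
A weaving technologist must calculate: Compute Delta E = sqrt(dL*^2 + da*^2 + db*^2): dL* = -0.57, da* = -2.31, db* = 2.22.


Formula: Delta E = sqrt(dL*^2 + da*^2 + db*^2)
Step 1: dL*^2 = (-0.57)^2 = 0.3249
Step 2: da*^2 = (-2.31)^2 = 5.3361
Step 3: db*^2 = 2.22^2 = 4.9284
Step 4: Sum = 0.3249 + 5.3361 + 4.9284 = 10.5894
Step 5: Delta E = sqrt(10.5894) = 3.25

3.25 Delta E


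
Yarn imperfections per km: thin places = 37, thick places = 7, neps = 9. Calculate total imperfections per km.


Formula: Total = thin places + thick places + neps
Total = 37 + 7 + 9
Total = 53 imperfections/km

53 imperfections/km


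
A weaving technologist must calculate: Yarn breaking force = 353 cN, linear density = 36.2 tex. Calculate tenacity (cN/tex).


Formula: Tenacity = Breaking force / Linear density
Tenacity = 353 cN / 36.2 tex
Tenacity = 9.75 cN/tex

9.75 cN/tex


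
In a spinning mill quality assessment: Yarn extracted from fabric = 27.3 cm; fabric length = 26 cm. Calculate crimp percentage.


Formula: Crimp% = ((L_yarn - L_fabric) / L_fabric) * 100
Step 1: Extension = 27.3 - 26 = 1.3 cm
Step 2: Crimp% = (1.3 / 26) * 100
Step 3: Crimp% = 0.05 * 100 = 5.0%

5.0%


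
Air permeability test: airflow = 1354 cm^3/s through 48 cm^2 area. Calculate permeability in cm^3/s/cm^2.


Formula: Air Permeability = Airflow / Test Area
AP = 1354 cm^3/s / 48 cm^2
AP = 28.2 cm^3/s/cm^2

28.2 cm^3/s/cm^2


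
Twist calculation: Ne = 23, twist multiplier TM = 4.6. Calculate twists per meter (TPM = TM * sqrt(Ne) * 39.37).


Formula: TPM = TM * sqrt(Ne) * 39.37
Step 1: sqrt(Ne) = sqrt(23) = 4.7958
Step 2: TM * sqrt(Ne) = 4.6 * 4.7958 = 22.0607
Step 3: TPM = 22.0607 * 39.37 = 869 twists/m

869 twists/m


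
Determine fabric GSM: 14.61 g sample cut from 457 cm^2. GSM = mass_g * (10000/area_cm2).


Formula: GSM = mass_g / area_m2
Step 1: Convert area: 457 cm^2 = 457 / 10000 = 0.0457 m^2
Step 2: GSM = 14.61 g / 0.0457 m^2 = 319.7 g/m^2

319.7 g/m^2


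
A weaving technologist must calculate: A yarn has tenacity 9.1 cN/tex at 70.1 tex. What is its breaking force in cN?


Formula: Breaking force = Tenacity * Linear density
F = 9.1 cN/tex * 70.1 tex
F = 637.91 cN

637.91 cN


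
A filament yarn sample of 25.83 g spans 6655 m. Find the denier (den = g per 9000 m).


Formula: den = (mass_g / length_m) * 9000
Substituting: den = (25.83 / 6655) * 9000
Intermediate: 25.83 / 6655 = 0.00388129 g/m
den = 0.00388129 * 9000 = 34.9 denier

34.9 denier


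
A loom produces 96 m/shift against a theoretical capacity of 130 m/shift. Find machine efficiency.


Formula: Efficiency% = (Actual output / Theoretical output) * 100
Efficiency% = (96 / 130) * 100
Efficiency% = 0.738462 * 100 = 73.8462% ≈ 73.8%

73.8%


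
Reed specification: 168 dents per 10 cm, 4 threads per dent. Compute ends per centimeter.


Formula: EPC = (dents per 10 cm * ends per dent) / 10
Step 1: Total ends per 10 cm = 168 * 4 = 672
Step 2: EPC = 672 / 10 = 67.2 ends/cm

67.2 ends/cm


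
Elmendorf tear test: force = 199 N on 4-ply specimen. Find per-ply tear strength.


Formula: Per-ply strength = Total force / Number of plies
Per-ply = 199 N / 4
Per-ply = 49.75 N

49.75 N


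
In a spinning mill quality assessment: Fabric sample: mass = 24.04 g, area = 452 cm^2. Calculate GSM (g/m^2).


Formula: GSM = mass_g / area_m2
Step 1: Convert area: 452 cm^2 = 452 / 10000 = 0.0452 m^2
Step 2: GSM = 24.04 g / 0.0452 m^2 = 531.9 g/m^2

531.9 g/m^2


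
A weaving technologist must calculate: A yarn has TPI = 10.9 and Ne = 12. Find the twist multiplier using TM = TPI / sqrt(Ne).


Formula: TM = TPI / sqrt(Ne)
Step 1: sqrt(Ne) = sqrt(12) = 3.4641
Step 2: TM = 10.9 / 3.4641 = 3.15

3.15 TM


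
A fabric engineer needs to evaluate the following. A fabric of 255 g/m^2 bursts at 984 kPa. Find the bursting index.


Formula: Bursting Index = Bursting Strength / Fabric GSM
BI = 984 kPa / 255 g/m^2
BI = 3.859 kPa/(g/m^2)

3.859 kPa/(g/m^2)


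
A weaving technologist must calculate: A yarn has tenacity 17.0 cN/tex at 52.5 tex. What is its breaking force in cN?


Formula: Breaking force = Tenacity * Linear density
F = 17.0 cN/tex * 52.5 tex
F = 892.50 cN

892.50 cN


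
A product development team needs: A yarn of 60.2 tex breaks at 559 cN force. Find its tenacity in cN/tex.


Formula: Tenacity = Breaking force / Linear density
Tenacity = 559 cN / 60.2 tex
Tenacity = 9.29 cN/tex

9.29 cN/tex


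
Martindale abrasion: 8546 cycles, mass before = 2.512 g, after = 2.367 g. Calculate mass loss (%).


Formula: Mass loss% = ((m_before - m_after) / m_before) * 100
Step 1: Mass loss = 2.512 - 2.367 = 0.145 g
Step 2: Ratio = 0.145 / 2.512 = 0.0577229
Step 3: Mass loss% = 0.0577229 * 100 = 5.77229% ≈ 5.77%

5.77%


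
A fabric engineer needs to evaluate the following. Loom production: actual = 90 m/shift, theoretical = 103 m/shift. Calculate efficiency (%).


Formula: Efficiency% = (Actual output / Theoretical output) * 100
Efficiency% = (90 / 103) * 100
Efficiency% = 0.873786 * 100 = 87.3786% ≈ 87.4%

87.4%


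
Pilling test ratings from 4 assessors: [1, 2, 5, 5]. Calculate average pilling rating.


Formula: Mean = sum / count
Sum = 1 + 2 + 5 + 5 = 13
Mean = 13 / 4 = 3.3

3.3


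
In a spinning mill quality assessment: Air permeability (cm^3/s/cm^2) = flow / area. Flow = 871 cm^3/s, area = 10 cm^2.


Formula: Air Permeability = Airflow / Test Area
AP = 871 cm^3/s / 10 cm^2
AP = 87.1 cm^3/s/cm^2

87.1 cm^3/s/cm^2


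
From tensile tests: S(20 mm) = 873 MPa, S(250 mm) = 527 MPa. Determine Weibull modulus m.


Formula: m = ln(L1/L2) / ln(S2/S1)
Step 1: ln(L1/L2) = ln(20/250) = -2.52573
Step 2: S2/S1 = 527/873 = 0.60367
Step 3: ln(S2/S1) = ln(0.60367) = -0.50473
Step 4: m = -2.52573 / -0.50473 = 5.00

5.00 (Weibull m)


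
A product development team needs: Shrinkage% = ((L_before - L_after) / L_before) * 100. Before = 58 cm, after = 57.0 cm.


Formula: Shrinkage% = ((L_before - L_after) / L_before) * 100
Step 1: Shrinkage = 58 - 57.0 = 1.0 cm
Step 2: Shrinkage% = (1.0 / 58) * 100
Step 3: Shrinkage% = 0.017241 * 100 = 1.7241% ≈ 1.7%

1.7%


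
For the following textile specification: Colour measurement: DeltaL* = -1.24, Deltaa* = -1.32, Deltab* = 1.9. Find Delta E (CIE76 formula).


Formula: Delta E = sqrt(dL*^2 + da*^2 + db*^2)
Step 1: dL*^2 = (-1.24)^2 = 1.5376
Step 2: da*^2 = (-1.32)^2 = 1.7424
Step 3: db*^2 = 1.9^2 = 3.61
Step 4: Sum = 1.5376 + 1.7424 + 3.61 = 6.89
Step 5: Delta E = sqrt(6.89) = 2.62

2.62 Delta E


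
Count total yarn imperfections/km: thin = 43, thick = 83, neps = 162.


Formula: Total = thin places + thick places + neps
Total = 43 + 83 + 162
Total = 288 imperfections/km

288 imperfections/km


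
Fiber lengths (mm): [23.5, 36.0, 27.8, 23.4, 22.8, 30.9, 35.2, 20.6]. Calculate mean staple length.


Formula: Mean = sum of lengths / count
Sum = 23.5 + 36.0 + 27.8 + 23.4 + 22.8 + 30.9 + 35.2 + 20.6
Sum = 220.2 mm
Mean = 220.2 / 8 = 27.53 mm

27.53 mm


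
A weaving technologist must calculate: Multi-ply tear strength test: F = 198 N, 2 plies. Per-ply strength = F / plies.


Formula: Per-ply strength = Total force / Number of plies
Per-ply = 198 N / 2
Per-ply = 99 N

99 N


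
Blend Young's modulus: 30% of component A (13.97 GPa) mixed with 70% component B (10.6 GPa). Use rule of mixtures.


Formula: Blend property = (fraction_A * property_A) + (fraction_B * property_B)
Step 1: Contribution A = 30/100 * 13.97 GPa = 4.191 GPa
Step 2: Contribution B = 70/100 * 10.6 GPa = 7.42 GPa
Step 3: Blend Young's modulus = 4.191 + 7.42 = 11.611 GPa

11.611 GPa


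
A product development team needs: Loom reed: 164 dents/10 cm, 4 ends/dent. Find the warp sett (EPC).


Formula: EPC = (dents per 10 cm * ends per dent) / 10
Step 1: Total ends per 10 cm = 164 * 4 = 656
Step 2: EPC = 656 / 10 = 65.6 ends/cm

65.6 ends/cm


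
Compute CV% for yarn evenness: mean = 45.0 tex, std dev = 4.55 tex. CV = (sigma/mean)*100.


Formula: CV% = (standard deviation / mean) * 100
Step 1: Ratio = 4.55 / 45.0 = 0.101111
Step 2: CV% = 0.101111 * 100 = 10.1111% ≈ 10.1%

10.1%


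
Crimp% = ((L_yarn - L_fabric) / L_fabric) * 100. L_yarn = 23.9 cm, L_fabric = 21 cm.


Formula: Crimp% = ((L_yarn - L_fabric) / L_fabric) * 100
Step 1: Extension = 23.9 - 21 = 2.9 cm
Step 2: Crimp% = (2.9 / 21) * 100
Step 3: Crimp% = 0.138095 * 100 = 13.8095% ≈ 13.8%

13.8%


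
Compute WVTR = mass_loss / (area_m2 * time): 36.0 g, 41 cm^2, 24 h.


Formula: WVTR = mass_loss / (area * time)
Step 1: Convert area: 41 cm^2 = 0.0041 m^2
Step 2: WVTR = 36.0 g / (0.0041 m^2 * 24 h)
Step 3: WVTR = 36.0 / 0.0984 = 365.9 g/m^2/h

365.9 g/m^2/h


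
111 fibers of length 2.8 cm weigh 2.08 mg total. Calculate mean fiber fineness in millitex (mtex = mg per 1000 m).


Formula: fineness (mtex) = mass (mg) / total length (km) = (mass_mg / total_length_m) * 1000
Step 1: Convert fiber length: 2.8 cm = 0.028 m
Step 2: Total fiber length = 111 * 0.028 = 3.108 m
Step 3: Linear density = 2.08 mg / 3.108 m = 0.6692 mg/m
Step 4: fineness = 0.6692 * 1000 = 669.2 mtex

669.2 mtex


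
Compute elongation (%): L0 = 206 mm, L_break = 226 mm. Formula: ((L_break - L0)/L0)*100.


Formula: Elongation (%) = ((L_break - L0) / L0) * 100
Step 1: Extension = 226 - 206 = 20 mm
Step 2: Elongation = (20 / 206) * 100
Step 3: Elongation = 0.097087 * 100 = 9.7087% ≈ 9.7%

9.7%


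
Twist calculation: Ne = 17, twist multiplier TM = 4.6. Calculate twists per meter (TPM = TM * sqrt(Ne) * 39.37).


Formula: TPM = TM * sqrt(Ne) * 39.37
Step 1: sqrt(Ne) = sqrt(17) = 4.1231
Step 2: TM * sqrt(Ne) = 4.6 * 4.1231 = 18.9663
Step 3: TPM = 18.9663 * 39.37 = 747 twists/m

747 twists/m


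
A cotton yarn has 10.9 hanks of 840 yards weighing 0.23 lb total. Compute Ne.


Formula: Ne = hanks / mass_lb
Substituting: Ne = 10.9 / 0.23
Ne = 47.4

47.4 Ne


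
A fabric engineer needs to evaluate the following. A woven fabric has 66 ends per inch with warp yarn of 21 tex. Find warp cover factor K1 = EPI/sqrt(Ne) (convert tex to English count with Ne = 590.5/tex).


Formula: K1 = EPI / sqrt(Ne), with Ne = 590.5 / tex_warp
Step 1: Ne = 590.5 / 21 = 28.119
Step 2: sqrt(Ne) = sqrt(28.119) = 5.3027
Step 3: K1 = 66 / 5.3027 = 12.4

12.4


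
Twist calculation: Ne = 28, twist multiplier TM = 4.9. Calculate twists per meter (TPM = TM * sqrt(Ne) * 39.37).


Formula: TPM = TM * sqrt(Ne) * 39.37
Step 1: sqrt(Ne) = sqrt(28) = 5.2915
Step 2: TM * sqrt(Ne) = 4.9 * 5.2915 = 25.9284
Step 3: TPM = 25.9284 * 39.37 = 1021 twists/m

1021 twists/m


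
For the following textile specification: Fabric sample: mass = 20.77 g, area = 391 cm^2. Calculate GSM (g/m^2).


Formula: GSM = mass_g / area_m2
Step 1: Convert area: 391 cm^2 = 391 / 10000 = 0.0391 m^2
Step 2: GSM = 20.77 g / 0.0391 m^2 = 531.2 g/m^2

531.2 g/m^2
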